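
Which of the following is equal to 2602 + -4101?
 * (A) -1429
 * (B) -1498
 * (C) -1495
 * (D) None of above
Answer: D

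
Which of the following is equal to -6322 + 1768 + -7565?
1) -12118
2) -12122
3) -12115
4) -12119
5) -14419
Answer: 4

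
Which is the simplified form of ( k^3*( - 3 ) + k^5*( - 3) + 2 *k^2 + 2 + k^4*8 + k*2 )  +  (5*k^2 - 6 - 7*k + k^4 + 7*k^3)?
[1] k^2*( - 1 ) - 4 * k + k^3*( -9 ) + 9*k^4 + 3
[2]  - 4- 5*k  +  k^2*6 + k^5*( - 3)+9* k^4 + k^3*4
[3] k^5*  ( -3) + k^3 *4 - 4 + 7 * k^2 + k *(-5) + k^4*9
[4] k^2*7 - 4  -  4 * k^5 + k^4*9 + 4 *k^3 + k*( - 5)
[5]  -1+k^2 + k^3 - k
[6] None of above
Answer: 3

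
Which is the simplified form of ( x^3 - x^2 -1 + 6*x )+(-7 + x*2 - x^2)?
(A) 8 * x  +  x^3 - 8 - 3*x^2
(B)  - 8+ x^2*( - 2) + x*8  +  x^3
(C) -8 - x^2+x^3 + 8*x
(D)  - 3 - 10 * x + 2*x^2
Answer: B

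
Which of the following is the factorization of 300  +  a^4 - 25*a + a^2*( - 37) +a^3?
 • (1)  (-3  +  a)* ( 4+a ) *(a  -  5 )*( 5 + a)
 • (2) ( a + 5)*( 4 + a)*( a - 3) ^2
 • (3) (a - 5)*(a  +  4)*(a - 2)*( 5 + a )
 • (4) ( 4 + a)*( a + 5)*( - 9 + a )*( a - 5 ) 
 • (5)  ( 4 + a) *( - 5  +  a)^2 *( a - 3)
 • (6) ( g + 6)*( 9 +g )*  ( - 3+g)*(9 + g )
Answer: 1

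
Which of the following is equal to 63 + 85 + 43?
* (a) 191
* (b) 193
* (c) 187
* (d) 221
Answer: a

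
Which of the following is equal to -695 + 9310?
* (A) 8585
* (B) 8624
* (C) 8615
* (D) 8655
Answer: C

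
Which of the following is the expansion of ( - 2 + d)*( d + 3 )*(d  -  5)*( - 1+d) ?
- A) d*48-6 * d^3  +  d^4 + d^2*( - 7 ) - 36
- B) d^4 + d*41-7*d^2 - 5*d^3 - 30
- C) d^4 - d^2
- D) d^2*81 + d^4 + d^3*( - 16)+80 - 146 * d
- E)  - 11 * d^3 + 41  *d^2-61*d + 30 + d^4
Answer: B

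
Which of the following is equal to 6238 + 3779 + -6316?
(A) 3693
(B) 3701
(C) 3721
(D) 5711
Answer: B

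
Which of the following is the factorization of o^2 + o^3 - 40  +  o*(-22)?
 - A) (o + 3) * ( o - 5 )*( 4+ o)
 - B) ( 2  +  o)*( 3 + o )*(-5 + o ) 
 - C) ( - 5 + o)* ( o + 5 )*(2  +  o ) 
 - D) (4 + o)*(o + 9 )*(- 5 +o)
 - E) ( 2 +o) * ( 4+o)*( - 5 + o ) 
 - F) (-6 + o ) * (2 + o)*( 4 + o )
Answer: E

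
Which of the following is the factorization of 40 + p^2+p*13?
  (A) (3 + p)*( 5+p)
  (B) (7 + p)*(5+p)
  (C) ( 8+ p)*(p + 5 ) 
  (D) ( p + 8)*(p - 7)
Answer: C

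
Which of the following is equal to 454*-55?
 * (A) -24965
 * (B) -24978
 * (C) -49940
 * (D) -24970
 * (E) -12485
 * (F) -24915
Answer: D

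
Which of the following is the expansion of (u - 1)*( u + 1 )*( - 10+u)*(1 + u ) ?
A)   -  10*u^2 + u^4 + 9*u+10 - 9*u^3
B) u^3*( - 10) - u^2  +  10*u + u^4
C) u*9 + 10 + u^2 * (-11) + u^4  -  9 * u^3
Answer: C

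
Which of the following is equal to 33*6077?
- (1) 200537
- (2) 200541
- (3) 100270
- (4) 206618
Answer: 2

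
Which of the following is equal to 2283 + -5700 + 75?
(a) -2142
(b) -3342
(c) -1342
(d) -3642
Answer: b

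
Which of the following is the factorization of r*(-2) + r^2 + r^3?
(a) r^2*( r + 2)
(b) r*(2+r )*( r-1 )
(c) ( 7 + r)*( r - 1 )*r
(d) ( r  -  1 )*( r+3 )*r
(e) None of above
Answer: b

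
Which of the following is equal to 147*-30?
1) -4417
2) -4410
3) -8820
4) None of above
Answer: 2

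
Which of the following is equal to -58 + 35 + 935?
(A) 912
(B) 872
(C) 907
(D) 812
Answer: A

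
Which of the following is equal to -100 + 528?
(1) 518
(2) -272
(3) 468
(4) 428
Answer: 4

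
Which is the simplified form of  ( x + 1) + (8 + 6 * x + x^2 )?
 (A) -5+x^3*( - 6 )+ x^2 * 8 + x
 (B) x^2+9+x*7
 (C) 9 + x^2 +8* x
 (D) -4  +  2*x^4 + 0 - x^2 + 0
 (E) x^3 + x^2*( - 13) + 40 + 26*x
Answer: B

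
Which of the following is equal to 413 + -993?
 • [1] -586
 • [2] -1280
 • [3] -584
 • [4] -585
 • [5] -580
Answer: 5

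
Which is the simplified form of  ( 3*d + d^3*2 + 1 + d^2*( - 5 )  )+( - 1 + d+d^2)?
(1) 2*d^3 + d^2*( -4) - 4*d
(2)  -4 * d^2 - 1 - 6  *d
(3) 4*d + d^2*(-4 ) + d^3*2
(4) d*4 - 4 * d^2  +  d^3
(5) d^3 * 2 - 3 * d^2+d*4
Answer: 3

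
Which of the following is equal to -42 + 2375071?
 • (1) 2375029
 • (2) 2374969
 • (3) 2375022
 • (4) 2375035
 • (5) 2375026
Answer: 1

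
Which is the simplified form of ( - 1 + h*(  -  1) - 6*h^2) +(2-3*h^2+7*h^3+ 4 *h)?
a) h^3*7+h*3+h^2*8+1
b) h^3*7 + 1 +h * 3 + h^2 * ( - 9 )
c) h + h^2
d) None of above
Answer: b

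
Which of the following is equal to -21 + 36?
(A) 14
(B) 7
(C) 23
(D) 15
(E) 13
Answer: D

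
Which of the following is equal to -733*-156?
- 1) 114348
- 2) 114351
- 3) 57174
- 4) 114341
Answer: 1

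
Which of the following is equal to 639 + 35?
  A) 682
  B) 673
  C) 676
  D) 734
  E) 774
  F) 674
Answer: F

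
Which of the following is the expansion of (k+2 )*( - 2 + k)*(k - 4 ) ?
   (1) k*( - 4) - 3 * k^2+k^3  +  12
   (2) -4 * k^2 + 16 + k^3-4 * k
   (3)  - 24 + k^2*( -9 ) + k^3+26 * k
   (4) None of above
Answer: 2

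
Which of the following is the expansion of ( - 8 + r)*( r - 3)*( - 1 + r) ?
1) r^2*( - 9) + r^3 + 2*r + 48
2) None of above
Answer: 2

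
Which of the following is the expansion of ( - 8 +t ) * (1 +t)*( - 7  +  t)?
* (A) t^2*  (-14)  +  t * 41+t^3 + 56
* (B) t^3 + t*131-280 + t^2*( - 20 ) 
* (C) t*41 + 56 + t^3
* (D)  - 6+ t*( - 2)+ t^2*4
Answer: A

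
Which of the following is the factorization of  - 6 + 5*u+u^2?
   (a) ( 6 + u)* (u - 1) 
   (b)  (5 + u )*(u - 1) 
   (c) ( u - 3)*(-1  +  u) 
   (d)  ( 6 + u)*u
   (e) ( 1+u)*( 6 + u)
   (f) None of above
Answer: a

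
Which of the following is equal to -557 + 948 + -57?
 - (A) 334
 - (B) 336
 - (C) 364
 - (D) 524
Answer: A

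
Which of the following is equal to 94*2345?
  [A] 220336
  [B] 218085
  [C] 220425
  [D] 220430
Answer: D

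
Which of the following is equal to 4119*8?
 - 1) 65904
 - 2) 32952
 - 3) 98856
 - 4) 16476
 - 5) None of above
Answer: 2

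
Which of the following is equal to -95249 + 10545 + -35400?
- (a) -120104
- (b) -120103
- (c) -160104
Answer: a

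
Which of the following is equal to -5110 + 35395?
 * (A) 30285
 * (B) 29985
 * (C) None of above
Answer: A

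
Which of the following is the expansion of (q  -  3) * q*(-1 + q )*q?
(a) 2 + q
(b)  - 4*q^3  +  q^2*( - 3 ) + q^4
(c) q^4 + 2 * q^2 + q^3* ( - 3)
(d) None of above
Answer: d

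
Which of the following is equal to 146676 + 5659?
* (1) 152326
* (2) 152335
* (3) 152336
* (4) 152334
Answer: 2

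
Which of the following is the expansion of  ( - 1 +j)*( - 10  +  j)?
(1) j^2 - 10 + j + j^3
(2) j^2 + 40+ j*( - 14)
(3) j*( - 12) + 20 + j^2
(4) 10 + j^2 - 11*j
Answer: 4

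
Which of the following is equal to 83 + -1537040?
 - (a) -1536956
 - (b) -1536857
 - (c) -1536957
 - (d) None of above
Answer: c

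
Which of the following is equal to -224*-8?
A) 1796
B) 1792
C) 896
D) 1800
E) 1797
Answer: B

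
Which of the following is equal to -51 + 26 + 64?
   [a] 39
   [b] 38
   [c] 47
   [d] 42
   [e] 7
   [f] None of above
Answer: a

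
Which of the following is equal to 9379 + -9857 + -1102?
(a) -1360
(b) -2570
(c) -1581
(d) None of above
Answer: d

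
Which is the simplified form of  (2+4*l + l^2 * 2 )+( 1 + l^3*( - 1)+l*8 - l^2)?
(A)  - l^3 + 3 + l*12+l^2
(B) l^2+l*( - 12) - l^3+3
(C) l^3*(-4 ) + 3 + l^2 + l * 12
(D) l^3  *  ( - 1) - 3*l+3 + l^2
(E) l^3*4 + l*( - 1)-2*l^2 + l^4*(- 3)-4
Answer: A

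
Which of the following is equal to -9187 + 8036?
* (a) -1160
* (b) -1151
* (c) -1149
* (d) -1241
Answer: b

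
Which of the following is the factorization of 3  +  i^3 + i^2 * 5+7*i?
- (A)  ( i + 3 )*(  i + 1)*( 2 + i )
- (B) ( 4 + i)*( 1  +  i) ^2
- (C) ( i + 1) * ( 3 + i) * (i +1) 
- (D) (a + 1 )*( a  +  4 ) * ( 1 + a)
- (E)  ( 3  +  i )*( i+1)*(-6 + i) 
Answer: C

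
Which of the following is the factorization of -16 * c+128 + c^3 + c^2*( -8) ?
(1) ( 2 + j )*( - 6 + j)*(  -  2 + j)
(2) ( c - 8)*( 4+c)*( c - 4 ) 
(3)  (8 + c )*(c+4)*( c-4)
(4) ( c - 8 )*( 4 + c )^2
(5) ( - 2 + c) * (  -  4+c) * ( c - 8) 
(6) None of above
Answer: 2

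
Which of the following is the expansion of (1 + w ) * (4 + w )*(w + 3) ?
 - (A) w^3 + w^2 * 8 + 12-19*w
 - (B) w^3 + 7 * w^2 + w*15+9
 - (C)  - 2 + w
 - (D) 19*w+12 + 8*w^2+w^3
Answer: D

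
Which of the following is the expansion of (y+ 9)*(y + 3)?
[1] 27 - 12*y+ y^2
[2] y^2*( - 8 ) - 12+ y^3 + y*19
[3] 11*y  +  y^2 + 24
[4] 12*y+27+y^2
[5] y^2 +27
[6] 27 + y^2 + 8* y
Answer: 4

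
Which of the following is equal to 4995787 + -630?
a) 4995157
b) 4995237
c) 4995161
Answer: a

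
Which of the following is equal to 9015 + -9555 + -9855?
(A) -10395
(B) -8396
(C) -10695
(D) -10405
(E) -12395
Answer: A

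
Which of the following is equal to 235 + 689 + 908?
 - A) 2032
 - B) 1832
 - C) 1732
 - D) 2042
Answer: B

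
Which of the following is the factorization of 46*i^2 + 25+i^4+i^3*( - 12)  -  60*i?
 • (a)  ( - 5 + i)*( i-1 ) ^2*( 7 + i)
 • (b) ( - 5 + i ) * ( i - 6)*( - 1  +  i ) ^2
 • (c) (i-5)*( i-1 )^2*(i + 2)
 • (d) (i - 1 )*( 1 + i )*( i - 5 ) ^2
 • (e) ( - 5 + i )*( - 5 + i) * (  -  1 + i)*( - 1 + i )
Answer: e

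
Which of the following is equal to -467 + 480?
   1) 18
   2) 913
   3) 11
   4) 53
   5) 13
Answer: 5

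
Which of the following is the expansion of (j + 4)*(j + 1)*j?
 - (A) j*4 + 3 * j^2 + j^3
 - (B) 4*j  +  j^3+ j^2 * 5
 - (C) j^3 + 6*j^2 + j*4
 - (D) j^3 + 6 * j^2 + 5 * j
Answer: B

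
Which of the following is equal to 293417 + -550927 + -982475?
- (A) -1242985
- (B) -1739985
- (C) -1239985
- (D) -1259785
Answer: C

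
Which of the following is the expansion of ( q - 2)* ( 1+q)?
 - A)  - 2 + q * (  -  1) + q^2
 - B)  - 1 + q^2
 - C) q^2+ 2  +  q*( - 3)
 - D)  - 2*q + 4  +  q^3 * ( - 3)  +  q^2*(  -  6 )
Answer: A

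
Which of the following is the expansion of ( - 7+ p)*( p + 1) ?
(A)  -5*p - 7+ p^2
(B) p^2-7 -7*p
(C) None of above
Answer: C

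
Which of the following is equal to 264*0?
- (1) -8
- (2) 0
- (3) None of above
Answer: 2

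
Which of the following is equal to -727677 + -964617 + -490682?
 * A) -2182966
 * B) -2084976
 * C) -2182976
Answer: C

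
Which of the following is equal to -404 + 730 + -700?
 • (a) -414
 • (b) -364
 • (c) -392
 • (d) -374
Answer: d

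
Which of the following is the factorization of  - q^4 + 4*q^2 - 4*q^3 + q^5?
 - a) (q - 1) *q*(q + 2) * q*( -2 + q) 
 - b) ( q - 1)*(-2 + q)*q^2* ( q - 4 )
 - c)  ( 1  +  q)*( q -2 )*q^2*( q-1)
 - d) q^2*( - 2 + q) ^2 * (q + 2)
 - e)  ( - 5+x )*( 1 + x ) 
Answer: a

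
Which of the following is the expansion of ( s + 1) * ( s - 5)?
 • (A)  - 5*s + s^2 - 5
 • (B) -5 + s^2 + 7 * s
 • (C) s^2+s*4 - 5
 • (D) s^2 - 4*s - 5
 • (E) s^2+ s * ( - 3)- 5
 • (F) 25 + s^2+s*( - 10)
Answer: D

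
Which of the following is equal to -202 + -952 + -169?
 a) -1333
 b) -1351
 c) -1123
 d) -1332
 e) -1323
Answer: e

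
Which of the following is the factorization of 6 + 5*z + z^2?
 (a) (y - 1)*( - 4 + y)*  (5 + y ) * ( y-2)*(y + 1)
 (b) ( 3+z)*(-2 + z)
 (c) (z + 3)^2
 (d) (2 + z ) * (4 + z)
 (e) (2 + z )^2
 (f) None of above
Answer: f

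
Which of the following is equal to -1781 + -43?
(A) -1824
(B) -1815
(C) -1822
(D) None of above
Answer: A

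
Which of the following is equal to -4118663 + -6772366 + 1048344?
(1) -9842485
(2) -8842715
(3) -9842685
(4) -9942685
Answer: 3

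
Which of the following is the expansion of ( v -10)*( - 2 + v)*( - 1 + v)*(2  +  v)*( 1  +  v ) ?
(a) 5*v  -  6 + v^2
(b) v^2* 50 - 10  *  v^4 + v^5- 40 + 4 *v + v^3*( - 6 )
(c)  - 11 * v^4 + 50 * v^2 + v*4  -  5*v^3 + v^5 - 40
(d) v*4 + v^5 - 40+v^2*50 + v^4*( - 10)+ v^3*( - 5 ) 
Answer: d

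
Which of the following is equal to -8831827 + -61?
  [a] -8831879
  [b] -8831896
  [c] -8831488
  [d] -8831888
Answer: d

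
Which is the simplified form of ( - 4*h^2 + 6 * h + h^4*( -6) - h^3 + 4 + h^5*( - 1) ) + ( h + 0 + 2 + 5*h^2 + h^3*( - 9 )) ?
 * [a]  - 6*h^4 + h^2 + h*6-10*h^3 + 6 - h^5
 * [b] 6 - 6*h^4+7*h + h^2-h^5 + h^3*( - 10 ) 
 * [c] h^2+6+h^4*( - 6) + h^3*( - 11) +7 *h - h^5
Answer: b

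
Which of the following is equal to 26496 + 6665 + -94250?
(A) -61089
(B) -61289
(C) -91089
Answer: A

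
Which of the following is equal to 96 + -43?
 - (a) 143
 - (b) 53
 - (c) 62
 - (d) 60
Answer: b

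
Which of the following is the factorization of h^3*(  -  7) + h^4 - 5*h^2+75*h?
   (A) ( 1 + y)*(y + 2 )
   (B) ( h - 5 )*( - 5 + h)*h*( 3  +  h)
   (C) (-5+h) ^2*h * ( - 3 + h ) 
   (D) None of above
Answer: B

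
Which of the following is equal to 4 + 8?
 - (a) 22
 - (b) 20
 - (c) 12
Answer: c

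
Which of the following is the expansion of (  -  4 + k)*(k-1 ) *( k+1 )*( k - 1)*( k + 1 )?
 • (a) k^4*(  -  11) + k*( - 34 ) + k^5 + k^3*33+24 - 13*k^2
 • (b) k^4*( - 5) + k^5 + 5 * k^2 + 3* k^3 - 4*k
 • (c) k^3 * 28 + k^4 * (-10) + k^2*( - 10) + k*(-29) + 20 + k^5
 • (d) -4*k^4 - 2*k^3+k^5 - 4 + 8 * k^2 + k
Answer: d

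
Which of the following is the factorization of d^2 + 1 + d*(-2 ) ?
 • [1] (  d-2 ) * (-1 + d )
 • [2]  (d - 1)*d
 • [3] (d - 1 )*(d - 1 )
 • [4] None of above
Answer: 3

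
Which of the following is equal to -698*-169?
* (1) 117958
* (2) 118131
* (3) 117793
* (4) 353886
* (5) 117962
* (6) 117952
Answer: 5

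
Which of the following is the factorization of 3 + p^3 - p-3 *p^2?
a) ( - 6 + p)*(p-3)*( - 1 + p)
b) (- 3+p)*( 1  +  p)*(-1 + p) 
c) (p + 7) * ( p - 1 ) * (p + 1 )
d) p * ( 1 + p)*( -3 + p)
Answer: b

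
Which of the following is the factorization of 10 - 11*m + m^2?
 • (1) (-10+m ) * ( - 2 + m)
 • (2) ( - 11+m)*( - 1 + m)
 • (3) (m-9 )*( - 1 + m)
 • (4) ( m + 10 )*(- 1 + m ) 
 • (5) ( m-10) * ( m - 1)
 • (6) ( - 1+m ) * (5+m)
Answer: 5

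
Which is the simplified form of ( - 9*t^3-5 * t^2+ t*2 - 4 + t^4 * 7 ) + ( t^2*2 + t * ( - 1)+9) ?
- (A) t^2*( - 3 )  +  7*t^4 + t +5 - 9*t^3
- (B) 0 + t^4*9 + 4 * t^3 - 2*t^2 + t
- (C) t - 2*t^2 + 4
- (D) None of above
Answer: A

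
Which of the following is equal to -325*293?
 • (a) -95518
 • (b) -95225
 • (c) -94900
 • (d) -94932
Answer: b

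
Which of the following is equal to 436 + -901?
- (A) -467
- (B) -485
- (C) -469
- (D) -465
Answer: D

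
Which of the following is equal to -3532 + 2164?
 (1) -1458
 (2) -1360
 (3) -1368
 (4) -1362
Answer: 3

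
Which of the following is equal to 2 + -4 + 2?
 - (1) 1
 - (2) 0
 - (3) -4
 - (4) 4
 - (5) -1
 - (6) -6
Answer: 2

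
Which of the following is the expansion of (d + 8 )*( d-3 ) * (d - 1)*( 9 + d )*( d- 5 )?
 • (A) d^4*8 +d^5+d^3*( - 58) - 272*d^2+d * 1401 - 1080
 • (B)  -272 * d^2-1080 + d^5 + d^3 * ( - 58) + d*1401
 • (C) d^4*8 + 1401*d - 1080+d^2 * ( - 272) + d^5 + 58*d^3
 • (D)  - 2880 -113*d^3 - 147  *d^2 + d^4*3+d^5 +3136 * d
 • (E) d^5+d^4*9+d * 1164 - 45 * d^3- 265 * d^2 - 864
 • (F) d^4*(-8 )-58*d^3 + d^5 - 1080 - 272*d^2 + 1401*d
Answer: A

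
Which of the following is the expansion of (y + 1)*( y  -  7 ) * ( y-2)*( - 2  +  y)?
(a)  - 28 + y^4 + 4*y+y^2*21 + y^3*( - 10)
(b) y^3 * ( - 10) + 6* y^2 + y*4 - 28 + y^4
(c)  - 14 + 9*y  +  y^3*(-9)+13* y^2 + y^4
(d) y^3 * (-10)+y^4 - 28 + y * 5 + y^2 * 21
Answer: a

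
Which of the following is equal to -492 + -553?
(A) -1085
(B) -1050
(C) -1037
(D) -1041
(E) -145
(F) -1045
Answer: F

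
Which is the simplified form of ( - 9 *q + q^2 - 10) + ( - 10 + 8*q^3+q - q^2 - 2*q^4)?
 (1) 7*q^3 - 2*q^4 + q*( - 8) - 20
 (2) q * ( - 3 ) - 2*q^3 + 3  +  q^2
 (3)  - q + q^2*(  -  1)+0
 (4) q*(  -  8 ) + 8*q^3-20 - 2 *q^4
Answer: 4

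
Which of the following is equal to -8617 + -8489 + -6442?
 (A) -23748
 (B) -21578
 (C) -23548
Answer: C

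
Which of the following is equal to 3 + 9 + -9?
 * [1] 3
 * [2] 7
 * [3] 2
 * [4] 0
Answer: 1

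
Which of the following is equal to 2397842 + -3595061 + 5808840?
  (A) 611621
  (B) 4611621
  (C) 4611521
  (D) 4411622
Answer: B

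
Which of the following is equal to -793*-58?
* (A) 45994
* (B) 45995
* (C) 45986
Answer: A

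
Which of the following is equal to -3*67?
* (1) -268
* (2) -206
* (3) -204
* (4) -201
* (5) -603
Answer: 4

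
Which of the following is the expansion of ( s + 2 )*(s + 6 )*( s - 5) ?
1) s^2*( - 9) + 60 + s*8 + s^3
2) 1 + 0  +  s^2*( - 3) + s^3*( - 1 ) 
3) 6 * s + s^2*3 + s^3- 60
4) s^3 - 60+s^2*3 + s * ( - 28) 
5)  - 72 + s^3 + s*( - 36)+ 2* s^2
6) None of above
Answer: 4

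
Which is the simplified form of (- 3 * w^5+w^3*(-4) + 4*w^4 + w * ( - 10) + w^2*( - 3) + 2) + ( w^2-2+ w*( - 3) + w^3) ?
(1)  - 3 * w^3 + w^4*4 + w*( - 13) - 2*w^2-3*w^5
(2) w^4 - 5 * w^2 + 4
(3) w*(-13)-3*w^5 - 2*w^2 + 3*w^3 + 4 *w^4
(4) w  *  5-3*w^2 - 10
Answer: 1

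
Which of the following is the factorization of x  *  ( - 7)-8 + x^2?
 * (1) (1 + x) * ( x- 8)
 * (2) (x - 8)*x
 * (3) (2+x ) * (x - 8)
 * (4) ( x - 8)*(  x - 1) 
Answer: 1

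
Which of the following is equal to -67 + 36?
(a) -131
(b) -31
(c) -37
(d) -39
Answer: b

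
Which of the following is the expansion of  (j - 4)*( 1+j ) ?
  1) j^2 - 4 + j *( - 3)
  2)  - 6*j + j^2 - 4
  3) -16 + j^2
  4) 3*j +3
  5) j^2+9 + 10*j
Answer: 1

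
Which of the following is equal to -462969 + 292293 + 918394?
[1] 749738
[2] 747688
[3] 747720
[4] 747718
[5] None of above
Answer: 4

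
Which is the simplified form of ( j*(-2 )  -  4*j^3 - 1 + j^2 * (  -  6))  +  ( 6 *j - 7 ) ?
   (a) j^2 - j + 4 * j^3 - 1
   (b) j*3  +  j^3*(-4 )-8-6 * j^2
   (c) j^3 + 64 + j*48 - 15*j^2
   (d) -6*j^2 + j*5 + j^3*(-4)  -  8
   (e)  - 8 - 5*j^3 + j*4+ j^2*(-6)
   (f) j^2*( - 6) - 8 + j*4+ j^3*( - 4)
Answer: f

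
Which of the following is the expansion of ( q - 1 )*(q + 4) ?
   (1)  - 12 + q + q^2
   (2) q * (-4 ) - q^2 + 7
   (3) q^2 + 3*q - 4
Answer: 3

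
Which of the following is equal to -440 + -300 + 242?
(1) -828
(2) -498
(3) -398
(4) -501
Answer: 2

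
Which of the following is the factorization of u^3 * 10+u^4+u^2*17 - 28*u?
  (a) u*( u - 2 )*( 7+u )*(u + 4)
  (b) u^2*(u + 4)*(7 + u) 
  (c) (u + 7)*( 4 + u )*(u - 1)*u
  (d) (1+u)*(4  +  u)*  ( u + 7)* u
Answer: c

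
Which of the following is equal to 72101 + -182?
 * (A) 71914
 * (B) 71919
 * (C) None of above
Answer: B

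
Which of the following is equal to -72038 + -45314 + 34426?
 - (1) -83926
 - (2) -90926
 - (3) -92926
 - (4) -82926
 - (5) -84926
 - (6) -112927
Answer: 4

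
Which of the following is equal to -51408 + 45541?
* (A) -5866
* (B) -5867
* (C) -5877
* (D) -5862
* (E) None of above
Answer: B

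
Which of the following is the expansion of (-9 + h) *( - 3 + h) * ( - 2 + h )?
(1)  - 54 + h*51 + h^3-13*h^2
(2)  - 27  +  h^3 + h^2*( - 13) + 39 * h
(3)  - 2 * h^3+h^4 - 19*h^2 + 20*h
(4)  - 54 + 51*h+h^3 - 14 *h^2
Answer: 4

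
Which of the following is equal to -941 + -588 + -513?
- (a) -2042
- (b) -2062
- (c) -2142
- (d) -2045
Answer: a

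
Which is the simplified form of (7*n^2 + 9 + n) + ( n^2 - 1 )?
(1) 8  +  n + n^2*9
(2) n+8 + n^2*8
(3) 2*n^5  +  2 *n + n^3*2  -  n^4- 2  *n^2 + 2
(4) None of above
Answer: 2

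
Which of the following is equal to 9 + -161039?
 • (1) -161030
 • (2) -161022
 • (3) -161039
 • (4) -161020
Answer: 1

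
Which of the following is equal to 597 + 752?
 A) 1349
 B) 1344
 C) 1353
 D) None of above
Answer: A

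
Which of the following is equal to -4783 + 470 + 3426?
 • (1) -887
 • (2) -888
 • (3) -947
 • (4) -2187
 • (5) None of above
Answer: 1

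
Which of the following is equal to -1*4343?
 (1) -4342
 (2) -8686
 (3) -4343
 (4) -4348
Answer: 3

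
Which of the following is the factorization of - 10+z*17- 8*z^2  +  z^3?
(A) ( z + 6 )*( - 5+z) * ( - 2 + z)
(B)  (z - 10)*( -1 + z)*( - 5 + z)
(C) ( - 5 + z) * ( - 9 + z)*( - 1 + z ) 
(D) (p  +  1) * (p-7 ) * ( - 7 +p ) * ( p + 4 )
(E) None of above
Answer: E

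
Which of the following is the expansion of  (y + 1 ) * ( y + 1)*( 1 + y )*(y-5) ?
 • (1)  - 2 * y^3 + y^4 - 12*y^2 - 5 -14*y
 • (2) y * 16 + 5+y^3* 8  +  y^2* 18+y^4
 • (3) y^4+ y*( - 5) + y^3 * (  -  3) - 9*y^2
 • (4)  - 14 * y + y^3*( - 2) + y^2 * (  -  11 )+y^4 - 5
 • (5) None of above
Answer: 1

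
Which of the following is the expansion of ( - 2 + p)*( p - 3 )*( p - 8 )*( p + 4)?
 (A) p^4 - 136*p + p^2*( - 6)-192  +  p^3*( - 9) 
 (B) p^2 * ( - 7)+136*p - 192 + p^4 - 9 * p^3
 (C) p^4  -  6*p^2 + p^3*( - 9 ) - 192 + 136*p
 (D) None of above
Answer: C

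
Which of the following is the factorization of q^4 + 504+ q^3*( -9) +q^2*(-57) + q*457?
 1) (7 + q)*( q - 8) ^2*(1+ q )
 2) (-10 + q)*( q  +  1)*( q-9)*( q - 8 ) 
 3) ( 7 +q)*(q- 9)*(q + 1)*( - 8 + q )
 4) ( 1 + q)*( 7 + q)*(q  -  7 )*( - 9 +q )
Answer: 3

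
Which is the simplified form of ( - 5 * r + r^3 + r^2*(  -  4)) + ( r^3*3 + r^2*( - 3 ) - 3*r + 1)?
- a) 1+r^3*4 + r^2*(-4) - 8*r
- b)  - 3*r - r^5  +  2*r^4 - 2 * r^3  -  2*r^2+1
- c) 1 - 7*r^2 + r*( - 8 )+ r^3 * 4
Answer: c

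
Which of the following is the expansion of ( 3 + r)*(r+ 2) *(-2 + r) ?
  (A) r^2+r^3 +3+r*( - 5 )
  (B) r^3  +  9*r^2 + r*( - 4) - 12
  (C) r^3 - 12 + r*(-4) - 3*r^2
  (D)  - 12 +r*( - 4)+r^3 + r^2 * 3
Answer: D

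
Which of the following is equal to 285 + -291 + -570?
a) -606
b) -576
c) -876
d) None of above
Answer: b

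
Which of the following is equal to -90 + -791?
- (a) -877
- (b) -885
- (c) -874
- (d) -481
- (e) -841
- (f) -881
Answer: f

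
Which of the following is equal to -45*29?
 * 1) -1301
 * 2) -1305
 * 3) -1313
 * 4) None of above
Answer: 2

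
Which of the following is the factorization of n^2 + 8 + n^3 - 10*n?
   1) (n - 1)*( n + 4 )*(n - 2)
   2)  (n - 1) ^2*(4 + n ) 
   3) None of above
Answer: 1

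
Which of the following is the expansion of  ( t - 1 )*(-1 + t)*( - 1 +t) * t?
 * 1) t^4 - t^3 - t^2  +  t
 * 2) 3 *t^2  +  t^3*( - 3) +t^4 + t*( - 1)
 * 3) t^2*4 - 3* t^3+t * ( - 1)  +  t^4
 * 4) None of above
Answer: 2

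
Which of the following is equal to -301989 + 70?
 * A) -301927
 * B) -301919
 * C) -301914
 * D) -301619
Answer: B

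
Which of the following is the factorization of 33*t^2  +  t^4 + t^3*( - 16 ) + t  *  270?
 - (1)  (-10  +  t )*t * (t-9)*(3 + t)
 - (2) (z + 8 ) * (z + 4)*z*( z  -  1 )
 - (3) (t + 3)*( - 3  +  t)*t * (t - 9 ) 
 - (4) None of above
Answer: 1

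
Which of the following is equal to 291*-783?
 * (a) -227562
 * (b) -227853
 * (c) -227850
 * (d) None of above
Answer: b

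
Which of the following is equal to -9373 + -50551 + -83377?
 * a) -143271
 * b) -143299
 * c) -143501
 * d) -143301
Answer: d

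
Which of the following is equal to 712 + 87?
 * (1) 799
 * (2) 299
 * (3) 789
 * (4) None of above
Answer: 1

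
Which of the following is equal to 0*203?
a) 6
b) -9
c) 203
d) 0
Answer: d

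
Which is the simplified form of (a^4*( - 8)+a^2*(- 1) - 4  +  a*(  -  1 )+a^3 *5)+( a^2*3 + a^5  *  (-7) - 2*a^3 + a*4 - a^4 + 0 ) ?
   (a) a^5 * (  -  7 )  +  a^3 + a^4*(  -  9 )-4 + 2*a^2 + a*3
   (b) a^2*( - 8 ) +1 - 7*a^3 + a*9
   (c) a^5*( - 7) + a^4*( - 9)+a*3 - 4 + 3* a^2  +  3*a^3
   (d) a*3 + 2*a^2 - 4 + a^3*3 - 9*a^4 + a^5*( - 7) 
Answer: d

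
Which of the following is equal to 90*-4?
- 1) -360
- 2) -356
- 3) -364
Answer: 1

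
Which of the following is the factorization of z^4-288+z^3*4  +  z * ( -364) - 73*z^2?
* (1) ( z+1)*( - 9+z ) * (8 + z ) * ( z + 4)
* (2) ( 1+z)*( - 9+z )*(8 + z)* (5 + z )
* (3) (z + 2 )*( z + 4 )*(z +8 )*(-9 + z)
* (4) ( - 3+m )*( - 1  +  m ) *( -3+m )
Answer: 1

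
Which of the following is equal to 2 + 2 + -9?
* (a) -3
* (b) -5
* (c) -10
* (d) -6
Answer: b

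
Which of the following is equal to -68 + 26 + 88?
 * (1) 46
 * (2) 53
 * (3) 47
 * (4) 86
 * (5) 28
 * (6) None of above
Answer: 1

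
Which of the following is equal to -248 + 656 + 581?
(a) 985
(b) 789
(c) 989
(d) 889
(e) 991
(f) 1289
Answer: c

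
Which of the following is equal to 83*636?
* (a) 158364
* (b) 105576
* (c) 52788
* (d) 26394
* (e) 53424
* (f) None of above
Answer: c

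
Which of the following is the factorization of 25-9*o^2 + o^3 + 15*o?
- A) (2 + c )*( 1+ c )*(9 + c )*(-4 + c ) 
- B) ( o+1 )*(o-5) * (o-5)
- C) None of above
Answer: B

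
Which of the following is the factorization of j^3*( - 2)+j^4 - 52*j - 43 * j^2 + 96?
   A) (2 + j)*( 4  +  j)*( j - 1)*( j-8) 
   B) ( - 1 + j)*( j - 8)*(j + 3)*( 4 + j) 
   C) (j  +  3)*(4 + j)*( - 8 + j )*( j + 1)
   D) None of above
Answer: B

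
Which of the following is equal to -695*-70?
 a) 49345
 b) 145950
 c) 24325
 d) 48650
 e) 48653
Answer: d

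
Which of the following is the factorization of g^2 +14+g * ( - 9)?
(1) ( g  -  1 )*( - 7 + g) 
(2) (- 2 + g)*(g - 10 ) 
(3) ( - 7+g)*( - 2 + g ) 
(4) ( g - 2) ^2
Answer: 3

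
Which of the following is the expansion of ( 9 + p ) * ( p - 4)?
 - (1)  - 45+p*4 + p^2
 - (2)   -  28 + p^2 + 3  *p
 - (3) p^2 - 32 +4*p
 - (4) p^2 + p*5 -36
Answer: 4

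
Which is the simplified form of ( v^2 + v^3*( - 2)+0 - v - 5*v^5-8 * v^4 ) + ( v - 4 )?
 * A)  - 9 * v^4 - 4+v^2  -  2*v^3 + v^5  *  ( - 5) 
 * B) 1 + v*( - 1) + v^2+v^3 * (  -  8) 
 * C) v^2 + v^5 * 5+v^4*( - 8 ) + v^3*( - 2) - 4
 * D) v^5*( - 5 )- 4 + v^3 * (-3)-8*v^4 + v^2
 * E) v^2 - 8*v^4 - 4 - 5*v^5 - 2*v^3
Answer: E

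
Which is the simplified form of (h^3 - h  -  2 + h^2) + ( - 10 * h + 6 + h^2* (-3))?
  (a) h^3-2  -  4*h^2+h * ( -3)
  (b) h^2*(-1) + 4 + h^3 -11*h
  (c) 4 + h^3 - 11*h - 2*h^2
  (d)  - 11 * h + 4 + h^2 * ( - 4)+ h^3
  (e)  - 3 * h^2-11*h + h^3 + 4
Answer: c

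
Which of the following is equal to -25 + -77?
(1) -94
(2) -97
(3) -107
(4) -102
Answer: 4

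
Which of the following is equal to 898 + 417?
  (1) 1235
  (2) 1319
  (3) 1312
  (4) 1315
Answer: 4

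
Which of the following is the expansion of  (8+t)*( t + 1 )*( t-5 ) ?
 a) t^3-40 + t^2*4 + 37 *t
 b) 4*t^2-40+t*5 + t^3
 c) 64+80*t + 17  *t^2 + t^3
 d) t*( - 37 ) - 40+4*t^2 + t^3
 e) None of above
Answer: d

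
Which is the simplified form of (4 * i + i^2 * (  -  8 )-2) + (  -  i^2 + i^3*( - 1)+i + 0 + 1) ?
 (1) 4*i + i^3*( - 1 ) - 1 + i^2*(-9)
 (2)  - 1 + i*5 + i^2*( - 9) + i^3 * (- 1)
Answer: 2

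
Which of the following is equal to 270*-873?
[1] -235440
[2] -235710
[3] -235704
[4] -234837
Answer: 2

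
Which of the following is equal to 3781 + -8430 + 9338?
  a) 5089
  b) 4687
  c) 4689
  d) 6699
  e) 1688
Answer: c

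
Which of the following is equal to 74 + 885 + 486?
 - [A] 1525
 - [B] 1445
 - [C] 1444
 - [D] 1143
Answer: B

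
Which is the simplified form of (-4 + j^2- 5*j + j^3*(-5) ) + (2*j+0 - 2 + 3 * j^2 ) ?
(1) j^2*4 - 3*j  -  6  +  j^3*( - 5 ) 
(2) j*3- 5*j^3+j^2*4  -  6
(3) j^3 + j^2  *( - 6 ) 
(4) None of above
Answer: 1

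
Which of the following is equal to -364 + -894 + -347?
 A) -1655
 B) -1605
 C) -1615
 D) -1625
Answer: B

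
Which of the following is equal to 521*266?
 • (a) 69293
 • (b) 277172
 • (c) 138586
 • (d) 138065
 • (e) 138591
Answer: c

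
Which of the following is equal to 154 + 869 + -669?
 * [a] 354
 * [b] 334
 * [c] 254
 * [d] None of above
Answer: a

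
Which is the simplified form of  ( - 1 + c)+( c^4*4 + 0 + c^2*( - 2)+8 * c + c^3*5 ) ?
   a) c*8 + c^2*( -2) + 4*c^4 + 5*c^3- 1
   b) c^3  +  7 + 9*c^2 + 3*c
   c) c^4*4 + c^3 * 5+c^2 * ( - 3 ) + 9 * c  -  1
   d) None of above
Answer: d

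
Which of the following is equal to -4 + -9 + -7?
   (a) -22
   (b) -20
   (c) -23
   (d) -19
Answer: b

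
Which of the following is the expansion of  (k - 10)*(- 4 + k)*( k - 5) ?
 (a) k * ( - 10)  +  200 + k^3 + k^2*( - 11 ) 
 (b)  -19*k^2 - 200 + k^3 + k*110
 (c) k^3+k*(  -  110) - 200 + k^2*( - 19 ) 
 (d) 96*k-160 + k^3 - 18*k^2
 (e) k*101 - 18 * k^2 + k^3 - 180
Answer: b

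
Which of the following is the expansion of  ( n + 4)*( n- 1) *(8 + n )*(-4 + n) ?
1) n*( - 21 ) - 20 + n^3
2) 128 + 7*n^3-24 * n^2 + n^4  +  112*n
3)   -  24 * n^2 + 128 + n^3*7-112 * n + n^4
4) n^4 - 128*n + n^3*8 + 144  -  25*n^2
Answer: 3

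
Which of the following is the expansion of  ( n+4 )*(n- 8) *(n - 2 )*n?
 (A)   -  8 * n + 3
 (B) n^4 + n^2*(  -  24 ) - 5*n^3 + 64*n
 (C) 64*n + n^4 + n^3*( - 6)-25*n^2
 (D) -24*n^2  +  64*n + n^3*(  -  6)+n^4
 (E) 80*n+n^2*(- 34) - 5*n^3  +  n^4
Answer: D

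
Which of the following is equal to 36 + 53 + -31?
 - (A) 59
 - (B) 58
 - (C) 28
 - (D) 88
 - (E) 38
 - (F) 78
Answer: B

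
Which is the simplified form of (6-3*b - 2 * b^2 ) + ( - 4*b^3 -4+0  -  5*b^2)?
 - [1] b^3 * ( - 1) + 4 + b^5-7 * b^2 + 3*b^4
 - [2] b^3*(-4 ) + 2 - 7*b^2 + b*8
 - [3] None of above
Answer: 3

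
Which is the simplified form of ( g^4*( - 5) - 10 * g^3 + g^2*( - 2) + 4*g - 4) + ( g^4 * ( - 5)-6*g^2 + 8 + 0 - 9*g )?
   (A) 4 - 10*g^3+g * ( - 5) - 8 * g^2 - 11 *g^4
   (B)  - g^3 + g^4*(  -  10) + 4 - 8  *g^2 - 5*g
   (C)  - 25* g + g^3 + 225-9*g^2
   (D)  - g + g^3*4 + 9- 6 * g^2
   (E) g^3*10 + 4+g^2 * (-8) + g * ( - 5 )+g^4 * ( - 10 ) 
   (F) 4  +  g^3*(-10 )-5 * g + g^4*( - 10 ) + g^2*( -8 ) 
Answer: F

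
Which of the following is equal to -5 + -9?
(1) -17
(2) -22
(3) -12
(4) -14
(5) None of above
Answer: 4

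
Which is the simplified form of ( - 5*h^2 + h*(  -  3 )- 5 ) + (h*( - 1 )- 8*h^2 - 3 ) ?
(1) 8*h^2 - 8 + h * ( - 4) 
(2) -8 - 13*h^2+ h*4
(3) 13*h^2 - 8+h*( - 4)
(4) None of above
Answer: 4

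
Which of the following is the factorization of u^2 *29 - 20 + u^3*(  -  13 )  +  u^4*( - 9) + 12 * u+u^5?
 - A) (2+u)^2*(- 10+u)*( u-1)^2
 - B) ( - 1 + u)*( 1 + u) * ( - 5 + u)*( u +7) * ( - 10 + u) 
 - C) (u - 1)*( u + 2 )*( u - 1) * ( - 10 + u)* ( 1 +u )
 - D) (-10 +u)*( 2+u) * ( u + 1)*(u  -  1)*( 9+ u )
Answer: C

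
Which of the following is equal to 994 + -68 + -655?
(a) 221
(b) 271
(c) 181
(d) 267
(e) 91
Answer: b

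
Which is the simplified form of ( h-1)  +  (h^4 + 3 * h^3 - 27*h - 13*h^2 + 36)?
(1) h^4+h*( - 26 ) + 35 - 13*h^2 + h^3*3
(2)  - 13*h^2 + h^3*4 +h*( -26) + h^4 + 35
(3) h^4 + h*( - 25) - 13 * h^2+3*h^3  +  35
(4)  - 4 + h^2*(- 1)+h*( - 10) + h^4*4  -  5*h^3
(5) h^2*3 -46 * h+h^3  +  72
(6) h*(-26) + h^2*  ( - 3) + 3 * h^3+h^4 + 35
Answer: 1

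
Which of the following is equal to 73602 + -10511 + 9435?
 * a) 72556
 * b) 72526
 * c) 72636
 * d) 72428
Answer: b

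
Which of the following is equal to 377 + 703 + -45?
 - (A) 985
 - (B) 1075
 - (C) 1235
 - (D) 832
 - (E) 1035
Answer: E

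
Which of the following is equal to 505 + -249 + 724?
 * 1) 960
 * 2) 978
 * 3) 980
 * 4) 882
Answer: 3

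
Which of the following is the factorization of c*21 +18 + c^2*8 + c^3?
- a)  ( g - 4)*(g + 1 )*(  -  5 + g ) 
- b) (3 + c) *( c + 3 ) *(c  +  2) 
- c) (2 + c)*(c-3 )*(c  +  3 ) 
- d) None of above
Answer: b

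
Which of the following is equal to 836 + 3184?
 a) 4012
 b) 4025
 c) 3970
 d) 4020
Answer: d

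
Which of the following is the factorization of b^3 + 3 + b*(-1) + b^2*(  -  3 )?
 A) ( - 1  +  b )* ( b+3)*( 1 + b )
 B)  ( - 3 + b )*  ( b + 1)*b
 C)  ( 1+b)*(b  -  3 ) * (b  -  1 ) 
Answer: C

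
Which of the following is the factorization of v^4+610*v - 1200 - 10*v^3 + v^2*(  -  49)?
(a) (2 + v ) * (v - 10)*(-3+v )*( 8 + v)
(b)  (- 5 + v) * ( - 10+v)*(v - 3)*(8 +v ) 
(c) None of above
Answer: b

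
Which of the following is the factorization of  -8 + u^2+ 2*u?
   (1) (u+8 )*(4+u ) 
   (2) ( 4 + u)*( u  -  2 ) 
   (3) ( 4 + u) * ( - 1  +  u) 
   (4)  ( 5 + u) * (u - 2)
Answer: 2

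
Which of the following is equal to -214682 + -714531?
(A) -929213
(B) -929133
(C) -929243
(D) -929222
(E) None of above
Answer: A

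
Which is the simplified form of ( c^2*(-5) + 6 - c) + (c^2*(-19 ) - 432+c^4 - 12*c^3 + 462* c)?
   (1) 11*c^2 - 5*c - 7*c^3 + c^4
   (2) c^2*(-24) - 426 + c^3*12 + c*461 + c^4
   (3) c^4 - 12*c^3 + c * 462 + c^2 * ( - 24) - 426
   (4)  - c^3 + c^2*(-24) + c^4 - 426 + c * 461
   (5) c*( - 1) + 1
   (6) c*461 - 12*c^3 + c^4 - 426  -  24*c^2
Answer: 6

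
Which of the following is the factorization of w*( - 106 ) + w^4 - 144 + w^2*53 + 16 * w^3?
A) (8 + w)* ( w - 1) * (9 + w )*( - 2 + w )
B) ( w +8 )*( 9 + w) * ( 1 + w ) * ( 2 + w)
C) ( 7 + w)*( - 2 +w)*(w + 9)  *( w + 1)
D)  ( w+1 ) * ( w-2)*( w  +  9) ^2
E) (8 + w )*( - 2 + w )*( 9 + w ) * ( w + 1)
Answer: E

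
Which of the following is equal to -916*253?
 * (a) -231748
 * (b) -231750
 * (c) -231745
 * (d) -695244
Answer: a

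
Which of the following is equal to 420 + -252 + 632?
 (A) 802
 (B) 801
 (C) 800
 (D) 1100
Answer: C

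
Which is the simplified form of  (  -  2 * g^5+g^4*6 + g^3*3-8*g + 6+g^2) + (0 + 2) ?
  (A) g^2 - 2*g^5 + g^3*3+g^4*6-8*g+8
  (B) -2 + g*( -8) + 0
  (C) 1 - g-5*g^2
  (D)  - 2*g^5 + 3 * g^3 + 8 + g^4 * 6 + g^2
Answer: A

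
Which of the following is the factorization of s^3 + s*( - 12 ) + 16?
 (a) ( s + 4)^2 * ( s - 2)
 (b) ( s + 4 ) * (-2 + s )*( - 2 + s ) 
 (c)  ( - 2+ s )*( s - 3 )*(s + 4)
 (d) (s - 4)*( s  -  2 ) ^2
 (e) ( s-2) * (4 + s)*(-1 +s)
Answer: b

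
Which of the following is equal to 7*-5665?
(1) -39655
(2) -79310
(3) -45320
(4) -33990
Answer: 1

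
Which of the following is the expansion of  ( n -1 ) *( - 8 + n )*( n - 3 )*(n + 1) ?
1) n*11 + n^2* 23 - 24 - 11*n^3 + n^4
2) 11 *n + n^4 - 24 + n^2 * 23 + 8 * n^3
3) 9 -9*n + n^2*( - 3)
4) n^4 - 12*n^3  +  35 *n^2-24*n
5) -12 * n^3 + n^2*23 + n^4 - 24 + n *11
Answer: 1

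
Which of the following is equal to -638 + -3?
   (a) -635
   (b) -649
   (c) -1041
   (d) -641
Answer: d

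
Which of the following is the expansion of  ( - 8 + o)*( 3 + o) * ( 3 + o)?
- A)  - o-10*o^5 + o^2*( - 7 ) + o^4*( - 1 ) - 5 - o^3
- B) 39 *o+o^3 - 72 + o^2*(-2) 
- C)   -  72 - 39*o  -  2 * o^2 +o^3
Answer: C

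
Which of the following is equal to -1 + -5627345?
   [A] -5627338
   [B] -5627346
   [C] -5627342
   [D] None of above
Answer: B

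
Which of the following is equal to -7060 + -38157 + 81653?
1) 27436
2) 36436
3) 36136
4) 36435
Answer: 2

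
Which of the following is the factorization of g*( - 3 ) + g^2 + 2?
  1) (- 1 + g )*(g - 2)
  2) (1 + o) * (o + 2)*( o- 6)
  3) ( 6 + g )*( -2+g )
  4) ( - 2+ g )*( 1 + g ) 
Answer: 1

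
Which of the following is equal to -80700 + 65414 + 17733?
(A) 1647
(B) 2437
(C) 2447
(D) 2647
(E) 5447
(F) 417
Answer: C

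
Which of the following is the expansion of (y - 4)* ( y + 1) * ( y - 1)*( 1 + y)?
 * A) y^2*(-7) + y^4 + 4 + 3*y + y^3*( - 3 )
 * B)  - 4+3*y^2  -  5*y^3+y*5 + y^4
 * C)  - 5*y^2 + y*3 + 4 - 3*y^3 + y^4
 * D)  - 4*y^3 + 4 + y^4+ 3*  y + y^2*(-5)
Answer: C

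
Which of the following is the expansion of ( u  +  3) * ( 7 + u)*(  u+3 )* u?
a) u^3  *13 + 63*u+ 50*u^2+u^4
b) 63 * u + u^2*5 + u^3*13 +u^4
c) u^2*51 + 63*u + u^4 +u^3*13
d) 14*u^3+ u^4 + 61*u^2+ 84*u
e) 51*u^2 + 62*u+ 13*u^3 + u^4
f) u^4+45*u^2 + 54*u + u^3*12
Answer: c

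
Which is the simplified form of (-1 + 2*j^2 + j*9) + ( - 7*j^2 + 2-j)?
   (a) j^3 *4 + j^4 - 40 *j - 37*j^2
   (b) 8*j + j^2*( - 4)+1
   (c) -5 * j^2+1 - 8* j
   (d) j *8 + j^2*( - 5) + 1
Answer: d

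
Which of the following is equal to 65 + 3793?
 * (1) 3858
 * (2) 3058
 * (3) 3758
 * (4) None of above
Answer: 1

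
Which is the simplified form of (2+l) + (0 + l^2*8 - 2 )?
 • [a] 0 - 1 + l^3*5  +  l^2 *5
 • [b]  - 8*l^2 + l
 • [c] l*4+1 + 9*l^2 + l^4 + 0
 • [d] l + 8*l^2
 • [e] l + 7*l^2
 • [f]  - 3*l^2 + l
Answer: d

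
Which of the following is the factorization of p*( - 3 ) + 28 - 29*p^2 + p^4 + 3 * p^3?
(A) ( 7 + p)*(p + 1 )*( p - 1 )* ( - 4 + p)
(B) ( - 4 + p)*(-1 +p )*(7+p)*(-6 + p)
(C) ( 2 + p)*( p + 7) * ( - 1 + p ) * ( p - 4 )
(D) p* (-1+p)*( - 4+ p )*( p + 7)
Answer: A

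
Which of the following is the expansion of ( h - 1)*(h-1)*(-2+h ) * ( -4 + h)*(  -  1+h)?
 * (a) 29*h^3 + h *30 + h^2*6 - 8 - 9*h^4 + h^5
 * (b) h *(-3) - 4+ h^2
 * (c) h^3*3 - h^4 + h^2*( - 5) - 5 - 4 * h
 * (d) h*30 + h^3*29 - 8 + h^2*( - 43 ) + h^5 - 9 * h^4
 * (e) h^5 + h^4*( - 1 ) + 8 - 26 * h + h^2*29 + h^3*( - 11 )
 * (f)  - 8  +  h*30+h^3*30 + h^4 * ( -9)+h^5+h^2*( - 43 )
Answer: d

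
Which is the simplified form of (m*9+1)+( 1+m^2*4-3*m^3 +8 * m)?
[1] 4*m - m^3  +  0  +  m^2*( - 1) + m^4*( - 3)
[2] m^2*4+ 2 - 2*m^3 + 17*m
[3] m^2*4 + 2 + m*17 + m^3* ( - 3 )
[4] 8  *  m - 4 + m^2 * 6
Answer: 3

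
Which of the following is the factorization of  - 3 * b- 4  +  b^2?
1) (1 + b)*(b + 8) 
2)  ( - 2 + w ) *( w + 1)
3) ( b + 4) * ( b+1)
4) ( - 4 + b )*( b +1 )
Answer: 4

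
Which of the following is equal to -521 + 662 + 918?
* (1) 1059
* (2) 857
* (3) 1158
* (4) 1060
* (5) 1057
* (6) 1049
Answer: 1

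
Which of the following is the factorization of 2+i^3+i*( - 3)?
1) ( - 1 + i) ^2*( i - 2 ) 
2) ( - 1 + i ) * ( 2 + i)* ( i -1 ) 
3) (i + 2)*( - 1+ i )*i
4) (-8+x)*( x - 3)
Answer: 2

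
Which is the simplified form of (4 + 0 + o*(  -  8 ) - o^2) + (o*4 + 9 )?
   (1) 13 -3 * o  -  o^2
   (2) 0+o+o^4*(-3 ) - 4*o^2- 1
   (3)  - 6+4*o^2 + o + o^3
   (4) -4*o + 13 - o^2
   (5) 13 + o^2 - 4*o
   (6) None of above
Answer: 4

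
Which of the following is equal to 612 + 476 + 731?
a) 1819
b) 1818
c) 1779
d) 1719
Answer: a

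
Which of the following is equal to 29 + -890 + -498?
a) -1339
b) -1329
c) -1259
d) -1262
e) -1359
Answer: e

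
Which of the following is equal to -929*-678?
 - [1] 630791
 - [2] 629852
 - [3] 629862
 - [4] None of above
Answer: 3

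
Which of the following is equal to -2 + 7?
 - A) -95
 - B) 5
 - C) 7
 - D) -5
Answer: B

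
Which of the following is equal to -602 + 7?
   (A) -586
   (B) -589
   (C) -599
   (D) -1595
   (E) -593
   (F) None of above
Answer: F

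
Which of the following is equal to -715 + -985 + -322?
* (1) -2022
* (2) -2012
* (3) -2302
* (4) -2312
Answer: 1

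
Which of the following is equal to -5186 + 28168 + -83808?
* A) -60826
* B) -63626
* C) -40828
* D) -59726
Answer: A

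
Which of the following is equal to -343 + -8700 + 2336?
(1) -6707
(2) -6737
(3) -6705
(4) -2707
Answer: 1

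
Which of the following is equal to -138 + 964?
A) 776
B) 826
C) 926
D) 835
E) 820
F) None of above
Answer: B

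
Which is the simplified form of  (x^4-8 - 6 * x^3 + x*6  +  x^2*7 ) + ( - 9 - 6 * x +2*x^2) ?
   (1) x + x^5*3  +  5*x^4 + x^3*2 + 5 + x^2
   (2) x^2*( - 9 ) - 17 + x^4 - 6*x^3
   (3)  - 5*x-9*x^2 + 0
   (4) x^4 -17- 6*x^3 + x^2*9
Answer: 4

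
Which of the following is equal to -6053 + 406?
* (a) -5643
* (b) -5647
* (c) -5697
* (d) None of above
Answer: b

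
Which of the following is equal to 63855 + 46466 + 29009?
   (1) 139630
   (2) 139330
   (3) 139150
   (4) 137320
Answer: 2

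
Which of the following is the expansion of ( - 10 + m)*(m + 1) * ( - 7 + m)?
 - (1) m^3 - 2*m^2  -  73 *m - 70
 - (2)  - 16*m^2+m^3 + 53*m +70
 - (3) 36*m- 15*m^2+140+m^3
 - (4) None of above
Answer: 2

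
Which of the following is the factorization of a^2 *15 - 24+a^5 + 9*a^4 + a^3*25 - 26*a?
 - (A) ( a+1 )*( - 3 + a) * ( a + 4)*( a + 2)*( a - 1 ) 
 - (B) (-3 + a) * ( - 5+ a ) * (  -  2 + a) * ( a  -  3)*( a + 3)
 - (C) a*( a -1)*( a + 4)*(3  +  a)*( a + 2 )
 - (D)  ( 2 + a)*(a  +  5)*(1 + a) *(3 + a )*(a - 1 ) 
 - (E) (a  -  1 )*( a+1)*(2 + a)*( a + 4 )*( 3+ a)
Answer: E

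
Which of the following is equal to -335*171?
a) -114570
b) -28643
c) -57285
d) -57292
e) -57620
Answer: c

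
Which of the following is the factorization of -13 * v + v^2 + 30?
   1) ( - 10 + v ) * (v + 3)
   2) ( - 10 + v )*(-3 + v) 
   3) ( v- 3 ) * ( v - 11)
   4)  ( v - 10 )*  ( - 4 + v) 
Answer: 2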